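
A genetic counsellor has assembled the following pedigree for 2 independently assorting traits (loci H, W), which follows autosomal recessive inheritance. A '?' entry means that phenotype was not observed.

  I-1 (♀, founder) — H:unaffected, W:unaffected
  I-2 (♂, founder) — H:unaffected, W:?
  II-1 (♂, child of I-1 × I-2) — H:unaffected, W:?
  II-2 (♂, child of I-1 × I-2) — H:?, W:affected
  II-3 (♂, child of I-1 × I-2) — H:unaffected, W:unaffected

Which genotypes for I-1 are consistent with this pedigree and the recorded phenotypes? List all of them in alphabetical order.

H/I-1 un ·: HH|Hh
H/I-2 un ·: HH|Hh
H/II-1 un I-1×I-2: HH|Hh
H/II-2 ? I-1×I-2: HH|Hh|hh
H/II-3 un I-1×I-2: HH|Hh
⇒ H over [I-1,I-2,II-1,II-2,II-3]: 29 consistent
W/I-1 un ·: Ww
W/I-2 ? ·: Ww|ww
W/II-1 ? I-1×I-2: WW|Ww|ww
W/II-2 aff I-1×I-2: ww
W/II-3 un I-1×I-2: WW|Ww
⇒ W over [I-1,I-2,II-1,II-2,II-3]: 8 consistent

I-1 ∈ {HH Ww, Hh Ww}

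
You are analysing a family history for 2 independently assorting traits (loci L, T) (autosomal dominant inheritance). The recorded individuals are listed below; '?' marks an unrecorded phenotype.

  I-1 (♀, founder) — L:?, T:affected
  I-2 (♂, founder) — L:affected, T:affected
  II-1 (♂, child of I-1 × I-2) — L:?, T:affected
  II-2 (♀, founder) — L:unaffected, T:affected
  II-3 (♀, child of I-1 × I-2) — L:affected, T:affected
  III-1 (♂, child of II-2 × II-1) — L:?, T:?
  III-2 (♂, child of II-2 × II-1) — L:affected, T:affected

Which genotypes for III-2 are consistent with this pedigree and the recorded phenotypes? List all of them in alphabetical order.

III-2 ∈ {Ll TT, Ll Tt}

L/I-1 ? ·: ll|Ll|LL
L/I-2 aff ·: Ll|LL
L/II-1 ? I-1×I-2: Ll|LL
L/II-2 un ·: ll
L/II-3 aff I-1×I-2: Ll|LL
L/III-1 ? II-2×II-1: ll|Ll
L/III-2 aff II-2×II-1: Ll
⇒ L over [I-1,I-2,II-1,II-2,II-3,III-1,III-2]: 23 consistent
T/I-1 aff ·: Tt|TT
T/I-2 aff ·: Tt|TT
T/II-1 aff I-1×I-2: Tt|TT
T/II-2 aff ·: Tt|TT
T/II-3 aff I-1×I-2: Tt|TT
T/III-1 ? II-2×II-1: tt|Tt|TT
T/III-2 aff II-2×II-1: Tt|TT
⇒ T over [I-1,I-2,II-1,II-2,II-3,III-1,III-2]: 95 consistent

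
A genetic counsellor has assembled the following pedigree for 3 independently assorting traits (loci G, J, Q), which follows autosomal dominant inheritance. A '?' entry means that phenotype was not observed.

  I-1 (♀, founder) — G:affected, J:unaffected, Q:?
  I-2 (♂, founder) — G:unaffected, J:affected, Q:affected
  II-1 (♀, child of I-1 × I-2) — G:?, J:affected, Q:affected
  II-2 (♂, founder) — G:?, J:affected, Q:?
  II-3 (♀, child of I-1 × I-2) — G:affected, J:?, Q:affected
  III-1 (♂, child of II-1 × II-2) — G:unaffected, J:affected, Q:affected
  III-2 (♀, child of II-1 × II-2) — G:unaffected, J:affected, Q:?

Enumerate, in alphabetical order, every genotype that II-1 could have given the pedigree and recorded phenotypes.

G/I-1 aff ·: Gg|GG
G/I-2 un ·: gg
G/II-1 ? I-1×I-2: gg|Gg
G/II-2 ? ·: gg|Gg
G/II-3 aff I-1×I-2: Gg
G/III-1 un II-1×II-2: gg
G/III-2 un II-1×II-2: gg
⇒ G over [I-1,I-2,II-1,II-2,II-3,III-1,III-2]: 6 consistent
J/I-1 un ·: jj
J/I-2 aff ·: Jj|JJ
J/II-1 aff I-1×I-2: Jj
J/II-2 aff ·: Jj|JJ
J/II-3 ? I-1×I-2: jj|Jj
J/III-1 aff II-1×II-2: Jj|JJ
J/III-2 aff II-1×II-2: Jj|JJ
⇒ J over [I-1,I-2,II-1,II-2,II-3,III-1,III-2]: 24 consistent
Q/I-1 ? ·: qq|Qq|QQ
Q/I-2 aff ·: Qq|QQ
Q/II-1 aff I-1×I-2: Qq|QQ
Q/II-2 ? ·: qq|Qq|QQ
Q/II-3 aff I-1×I-2: Qq|QQ
Q/III-1 aff II-1×II-2: Qq|QQ
Q/III-2 ? II-1×II-2: qq|Qq|QQ
⇒ Q over [I-1,I-2,II-1,II-2,II-3,III-1,III-2]: 138 consistent

II-1 ∈ {Gg Jj QQ, Gg Jj Qq, gg Jj QQ, gg Jj Qq}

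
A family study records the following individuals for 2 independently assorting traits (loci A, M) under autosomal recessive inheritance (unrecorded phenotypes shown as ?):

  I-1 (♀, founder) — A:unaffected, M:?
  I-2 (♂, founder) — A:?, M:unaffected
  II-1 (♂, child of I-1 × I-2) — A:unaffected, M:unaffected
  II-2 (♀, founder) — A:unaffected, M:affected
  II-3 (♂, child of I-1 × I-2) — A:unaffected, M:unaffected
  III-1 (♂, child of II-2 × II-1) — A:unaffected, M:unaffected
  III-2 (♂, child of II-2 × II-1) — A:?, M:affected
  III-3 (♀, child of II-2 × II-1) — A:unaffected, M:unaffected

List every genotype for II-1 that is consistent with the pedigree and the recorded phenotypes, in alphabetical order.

II-1 ∈ {AA Mm, Aa Mm}

A/I-1 un ·: AA|Aa
A/I-2 ? ·: AA|Aa|aa
A/II-1 un I-1×I-2: AA|Aa
A/II-2 un ·: AA|Aa
A/II-3 un I-1×I-2: AA|Aa
A/III-1 un II-2×II-1: AA|Aa
A/III-2 ? II-2×II-1: AA|Aa|aa
A/III-3 un II-2×II-1: AA|Aa
⇒ A over [I-1,I-2,II-1,II-2,II-3,III-1,III-2,III-3]: 223 consistent
M/I-1 ? ·: MM|Mm|mm
M/I-2 un ·: MM|Mm
M/II-1 un I-1×I-2: Mm
M/II-2 aff ·: mm
M/II-3 un I-1×I-2: MM|Mm
M/III-1 un II-2×II-1: Mm
M/III-2 aff II-2×II-1: mm
M/III-3 un II-2×II-1: Mm
⇒ M over [I-1,I-2,II-1,II-2,II-3,III-1,III-2,III-3]: 8 consistent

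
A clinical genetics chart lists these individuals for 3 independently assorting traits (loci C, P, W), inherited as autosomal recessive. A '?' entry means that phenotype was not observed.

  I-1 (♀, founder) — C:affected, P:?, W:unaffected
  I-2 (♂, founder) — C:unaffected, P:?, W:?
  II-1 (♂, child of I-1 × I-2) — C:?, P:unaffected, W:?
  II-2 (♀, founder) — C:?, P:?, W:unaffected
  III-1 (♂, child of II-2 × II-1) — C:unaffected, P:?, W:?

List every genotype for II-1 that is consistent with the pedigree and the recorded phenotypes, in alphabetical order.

C/I-1 aff ·: cc
C/I-2 un ·: CC|Cc
C/II-1 ? I-1×I-2: Cc|cc
C/II-2 ? ·: CC|Cc|cc
C/III-1 un II-2×II-1: CC|Cc
⇒ C over [I-1,I-2,II-1,II-2,III-1]: 12 consistent
P/I-1 ? ·: PP|Pp|pp
P/I-2 ? ·: PP|Pp|pp
P/II-1 un I-1×I-2: PP|Pp
P/II-2 ? ·: PP|Pp|pp
P/III-1 ? II-2×II-1: PP|Pp|pp
⇒ P over [I-1,I-2,II-1,II-2,III-1]: 65 consistent
W/I-1 un ·: WW|Ww
W/I-2 ? ·: WW|Ww|ww
W/II-1 ? I-1×I-2: WW|Ww|ww
W/II-2 un ·: WW|Ww
W/III-1 ? II-2×II-1: WW|Ww|ww
⇒ W over [I-1,I-2,II-1,II-2,III-1]: 43 consistent

II-1 ∈ {Cc PP WW, Cc PP Ww, Cc PP ww, Cc Pp WW, Cc Pp Ww, Cc Pp ww, cc PP WW, cc PP Ww, cc PP ww, cc Pp WW, cc Pp Ww, cc Pp ww}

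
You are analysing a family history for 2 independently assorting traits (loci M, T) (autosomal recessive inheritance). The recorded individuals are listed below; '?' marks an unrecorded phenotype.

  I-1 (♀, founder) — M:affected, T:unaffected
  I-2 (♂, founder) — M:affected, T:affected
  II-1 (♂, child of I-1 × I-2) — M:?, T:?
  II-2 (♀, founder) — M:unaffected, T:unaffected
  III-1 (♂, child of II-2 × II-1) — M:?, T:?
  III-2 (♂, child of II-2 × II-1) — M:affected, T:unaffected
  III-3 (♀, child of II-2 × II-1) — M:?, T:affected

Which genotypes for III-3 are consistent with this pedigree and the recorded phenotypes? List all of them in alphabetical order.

M/I-1 aff ·: mm
M/I-2 aff ·: mm
M/II-1 ? I-1×I-2: mm
M/II-2 un ·: Mm
M/III-1 ? II-2×II-1: Mm|mm
M/III-2 aff II-2×II-1: mm
M/III-3 ? II-2×II-1: Mm|mm
⇒ M over [I-1,I-2,II-1,II-2,III-1,III-2,III-3]: 4 consistent
T/I-1 un ·: TT|Tt
T/I-2 aff ·: tt
T/II-1 ? I-1×I-2: Tt|tt
T/II-2 un ·: Tt
T/III-1 ? II-2×II-1: TT|Tt|tt
T/III-2 un II-2×II-1: TT|Tt
T/III-3 aff II-2×II-1: tt
⇒ T over [I-1,I-2,II-1,II-2,III-1,III-2,III-3]: 14 consistent

III-3 ∈ {Mm tt, mm tt}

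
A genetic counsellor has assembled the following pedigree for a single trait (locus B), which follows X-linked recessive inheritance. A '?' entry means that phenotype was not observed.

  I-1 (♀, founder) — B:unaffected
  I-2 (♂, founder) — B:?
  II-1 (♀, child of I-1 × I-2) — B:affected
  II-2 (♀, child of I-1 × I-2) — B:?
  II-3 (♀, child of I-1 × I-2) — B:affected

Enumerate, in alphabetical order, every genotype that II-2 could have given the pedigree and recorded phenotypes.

B/I-1 un ·: X^BX^b
B/I-2 ? ·: X^bY
B/II-1 aff I-1×I-2: X^bX^b
B/II-2 ? I-1×I-2: X^BX^b|X^bX^b
B/II-3 aff I-1×I-2: X^bX^b
⇒ B over [I-1,I-2,II-1,II-2,II-3]: 2 consistent

II-2 ∈ {X^BX^b, X^bX^b}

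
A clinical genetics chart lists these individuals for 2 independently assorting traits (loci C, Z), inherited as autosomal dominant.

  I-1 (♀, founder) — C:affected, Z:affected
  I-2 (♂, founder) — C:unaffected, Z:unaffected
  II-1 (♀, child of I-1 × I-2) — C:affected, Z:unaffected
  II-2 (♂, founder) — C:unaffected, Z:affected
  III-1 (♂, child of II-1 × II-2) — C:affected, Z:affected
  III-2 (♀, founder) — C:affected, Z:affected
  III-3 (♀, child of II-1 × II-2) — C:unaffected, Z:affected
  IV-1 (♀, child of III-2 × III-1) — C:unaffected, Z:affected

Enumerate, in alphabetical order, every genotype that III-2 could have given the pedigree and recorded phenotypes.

III-2 ∈ {Cc ZZ, Cc Zz}

C/I-1 aff ·: Cc|CC
C/I-2 un ·: cc
C/II-1 aff I-1×I-2: Cc
C/II-2 un ·: cc
C/III-1 aff II-1×II-2: Cc
C/III-2 aff ·: Cc
C/III-3 un II-1×II-2: cc
C/IV-1 un III-2×III-1: cc
⇒ C over [I-1,I-2,II-1,II-2,III-1,III-2,III-3,IV-1]: 2 consistent
Z/I-1 aff ·: Zz
Z/I-2 un ·: zz
Z/II-1 un I-1×I-2: zz
Z/II-2 aff ·: Zz|ZZ
Z/III-1 aff II-1×II-2: Zz
Z/III-2 aff ·: Zz|ZZ
Z/III-3 aff II-1×II-2: Zz
Z/IV-1 aff III-2×III-1: Zz|ZZ
⇒ Z over [I-1,I-2,II-1,II-2,III-1,III-2,III-3,IV-1]: 8 consistent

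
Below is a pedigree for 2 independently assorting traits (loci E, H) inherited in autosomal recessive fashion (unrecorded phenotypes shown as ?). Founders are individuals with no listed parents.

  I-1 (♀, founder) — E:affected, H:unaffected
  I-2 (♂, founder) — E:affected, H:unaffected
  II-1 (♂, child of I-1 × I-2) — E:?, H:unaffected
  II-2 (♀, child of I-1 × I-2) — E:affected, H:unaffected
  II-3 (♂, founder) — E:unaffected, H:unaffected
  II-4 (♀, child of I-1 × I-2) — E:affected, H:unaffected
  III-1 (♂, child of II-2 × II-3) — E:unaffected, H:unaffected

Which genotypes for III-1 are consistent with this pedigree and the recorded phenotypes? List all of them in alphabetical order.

III-1 ∈ {Ee HH, Ee Hh}

E/I-1 aff ·: ee
E/I-2 aff ·: ee
E/II-1 ? I-1×I-2: ee
E/II-2 aff I-1×I-2: ee
E/II-3 un ·: EE|Ee
E/II-4 aff I-1×I-2: ee
E/III-1 un II-2×II-3: Ee
⇒ E over [I-1,I-2,II-1,II-2,II-3,II-4,III-1]: 2 consistent
H/I-1 un ·: HH|Hh
H/I-2 un ·: HH|Hh
H/II-1 un I-1×I-2: HH|Hh
H/II-2 un I-1×I-2: HH|Hh
H/II-3 un ·: HH|Hh
H/II-4 un I-1×I-2: HH|Hh
H/III-1 un II-2×II-3: HH|Hh
⇒ H over [I-1,I-2,II-1,II-2,II-3,II-4,III-1]: 87 consistent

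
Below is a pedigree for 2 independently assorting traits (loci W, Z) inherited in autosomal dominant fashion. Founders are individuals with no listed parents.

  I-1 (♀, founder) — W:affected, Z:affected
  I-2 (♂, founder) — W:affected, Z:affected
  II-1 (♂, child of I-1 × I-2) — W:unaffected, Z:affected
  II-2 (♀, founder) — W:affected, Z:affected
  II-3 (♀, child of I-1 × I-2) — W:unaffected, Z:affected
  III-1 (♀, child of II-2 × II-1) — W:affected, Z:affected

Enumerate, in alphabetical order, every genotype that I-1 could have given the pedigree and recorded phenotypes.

I-1 ∈ {Ww ZZ, Ww Zz}

W/I-1 aff ·: Ww
W/I-2 aff ·: Ww
W/II-1 un I-1×I-2: ww
W/II-2 aff ·: Ww|WW
W/II-3 un I-1×I-2: ww
W/III-1 aff II-2×II-1: Ww
⇒ W over [I-1,I-2,II-1,II-2,II-3,III-1]: 2 consistent
Z/I-1 aff ·: Zz|ZZ
Z/I-2 aff ·: Zz|ZZ
Z/II-1 aff I-1×I-2: Zz|ZZ
Z/II-2 aff ·: Zz|ZZ
Z/II-3 aff I-1×I-2: Zz|ZZ
Z/III-1 aff II-2×II-1: Zz|ZZ
⇒ Z over [I-1,I-2,II-1,II-2,II-3,III-1]: 45 consistent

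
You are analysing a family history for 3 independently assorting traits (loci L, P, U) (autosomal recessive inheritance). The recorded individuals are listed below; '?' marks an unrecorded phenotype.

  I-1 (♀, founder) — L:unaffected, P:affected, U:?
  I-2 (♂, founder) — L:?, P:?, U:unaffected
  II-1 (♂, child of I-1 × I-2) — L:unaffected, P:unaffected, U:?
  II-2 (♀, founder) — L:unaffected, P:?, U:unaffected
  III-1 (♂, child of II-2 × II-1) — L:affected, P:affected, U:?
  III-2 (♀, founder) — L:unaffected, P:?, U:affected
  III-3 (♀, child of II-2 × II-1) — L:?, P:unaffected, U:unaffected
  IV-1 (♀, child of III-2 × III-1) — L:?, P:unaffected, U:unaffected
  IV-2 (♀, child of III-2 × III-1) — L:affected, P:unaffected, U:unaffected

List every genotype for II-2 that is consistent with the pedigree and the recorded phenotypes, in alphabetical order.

L/I-1 un ·: LL|Ll
L/I-2 ? ·: LL|Ll|ll
L/II-1 un I-1×I-2: Ll
L/II-2 un ·: Ll
L/III-1 aff II-2×II-1: ll
L/III-2 un ·: Ll
L/III-3 ? II-2×II-1: LL|Ll|ll
L/IV-1 ? III-2×III-1: Ll|ll
L/IV-2 aff III-2×III-1: ll
⇒ L over [I-1,I-2,II-1,II-2,III-1,III-2,III-3,IV-1,IV-2]: 30 consistent
P/I-1 aff ·: pp
P/I-2 ? ·: PP|Pp
P/II-1 un I-1×I-2: Pp
P/II-2 ? ·: Pp|pp
P/III-1 aff II-2×II-1: pp
P/III-2 ? ·: PP|Pp
P/III-3 un II-2×II-1: PP|Pp
P/IV-1 un III-2×III-1: Pp
P/IV-2 un III-2×III-1: Pp
⇒ P over [I-1,I-2,II-1,II-2,III-1,III-2,III-3,IV-1,IV-2]: 12 consistent
U/I-1 ? ·: UU|Uu|uu
U/I-2 un ·: UU|Uu
U/II-1 ? I-1×I-2: UU|Uu|uu
U/II-2 un ·: UU|Uu
U/III-1 ? II-2×II-1: UU|Uu
U/III-2 aff ·: uu
U/III-3 un II-2×II-1: UU|Uu
U/IV-1 un III-2×III-1: Uu
U/IV-2 un III-2×III-1: Uu
⇒ U over [I-1,I-2,II-1,II-2,III-1,III-2,III-3,IV-1,IV-2]: 64 consistent

II-2 ∈ {Ll Pp UU, Ll Pp Uu, Ll pp UU, Ll pp Uu}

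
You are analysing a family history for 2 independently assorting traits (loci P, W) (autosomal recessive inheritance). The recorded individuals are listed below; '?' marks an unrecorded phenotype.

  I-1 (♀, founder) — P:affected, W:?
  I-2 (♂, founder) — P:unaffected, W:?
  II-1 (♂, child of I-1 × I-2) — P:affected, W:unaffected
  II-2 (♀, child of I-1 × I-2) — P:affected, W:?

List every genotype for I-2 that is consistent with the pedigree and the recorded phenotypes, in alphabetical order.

I-2 ∈ {Pp WW, Pp Ww, Pp ww}

P/I-1 aff ·: pp
P/I-2 un ·: Pp
P/II-1 aff I-1×I-2: pp
P/II-2 aff I-1×I-2: pp
⇒ P over [I-1,I-2,II-1,II-2]: 1 consistent
W/I-1 ? ·: WW|Ww|ww
W/I-2 ? ·: WW|Ww|ww
W/II-1 un I-1×I-2: WW|Ww
W/II-2 ? I-1×I-2: WW|Ww|ww
⇒ W over [I-1,I-2,II-1,II-2]: 21 consistent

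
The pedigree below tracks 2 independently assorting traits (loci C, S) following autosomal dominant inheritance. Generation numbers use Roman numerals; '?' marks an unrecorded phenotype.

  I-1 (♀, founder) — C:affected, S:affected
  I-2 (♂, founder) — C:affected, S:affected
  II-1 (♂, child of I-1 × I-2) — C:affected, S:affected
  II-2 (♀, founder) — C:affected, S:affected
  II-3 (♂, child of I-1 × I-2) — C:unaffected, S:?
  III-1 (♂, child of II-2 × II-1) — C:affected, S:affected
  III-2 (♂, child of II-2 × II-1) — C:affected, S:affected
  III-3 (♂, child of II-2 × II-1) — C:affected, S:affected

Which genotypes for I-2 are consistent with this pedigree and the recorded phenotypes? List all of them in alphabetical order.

C/I-1 aff ·: Cc
C/I-2 aff ·: Cc
C/II-1 aff I-1×I-2: Cc|CC
C/II-2 aff ·: Cc|CC
C/II-3 un I-1×I-2: cc
C/III-1 aff II-2×II-1: Cc|CC
C/III-2 aff II-2×II-1: Cc|CC
C/III-3 aff II-2×II-1: Cc|CC
⇒ C over [I-1,I-2,II-1,II-2,II-3,III-1,III-2,III-3]: 25 consistent
S/I-1 aff ·: Ss|SS
S/I-2 aff ·: Ss|SS
S/II-1 aff I-1×I-2: Ss|SS
S/II-2 aff ·: Ss|SS
S/II-3 ? I-1×I-2: ss|Ss|SS
S/III-1 aff II-2×II-1: Ss|SS
S/III-2 aff II-2×II-1: Ss|SS
S/III-3 aff II-2×II-1: Ss|SS
⇒ S over [I-1,I-2,II-1,II-2,II-3,III-1,III-2,III-3]: 184 consistent

I-2 ∈ {Cc SS, Cc Ss}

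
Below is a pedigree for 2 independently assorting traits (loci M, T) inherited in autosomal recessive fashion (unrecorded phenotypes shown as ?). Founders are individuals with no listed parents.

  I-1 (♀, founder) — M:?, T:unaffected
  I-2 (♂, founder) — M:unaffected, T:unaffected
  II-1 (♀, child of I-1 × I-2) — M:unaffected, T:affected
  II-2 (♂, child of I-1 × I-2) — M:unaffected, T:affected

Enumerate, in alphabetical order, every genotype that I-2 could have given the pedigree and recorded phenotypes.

I-2 ∈ {MM Tt, Mm Tt}

M/I-1 ? ·: MM|Mm|mm
M/I-2 un ·: MM|Mm
M/II-1 un I-1×I-2: MM|Mm
M/II-2 un I-1×I-2: MM|Mm
⇒ M over [I-1,I-2,II-1,II-2]: 15 consistent
T/I-1 un ·: Tt
T/I-2 un ·: Tt
T/II-1 aff I-1×I-2: tt
T/II-2 aff I-1×I-2: tt
⇒ T over [I-1,I-2,II-1,II-2]: 1 consistent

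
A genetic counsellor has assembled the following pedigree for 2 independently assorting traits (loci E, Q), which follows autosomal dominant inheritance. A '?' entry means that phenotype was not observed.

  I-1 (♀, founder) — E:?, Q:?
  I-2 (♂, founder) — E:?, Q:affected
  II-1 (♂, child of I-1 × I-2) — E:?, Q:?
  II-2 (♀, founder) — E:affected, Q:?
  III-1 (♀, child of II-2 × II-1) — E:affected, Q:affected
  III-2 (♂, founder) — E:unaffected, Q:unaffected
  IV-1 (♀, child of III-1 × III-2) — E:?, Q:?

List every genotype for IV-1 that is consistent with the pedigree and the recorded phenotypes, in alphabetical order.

IV-1 ∈ {Ee Qq, Ee qq, ee Qq, ee qq}

E/I-1 ? ·: ee|Ee|EE
E/I-2 ? ·: ee|Ee|EE
E/II-1 ? I-1×I-2: ee|Ee|EE
E/II-2 aff ·: Ee|EE
E/III-1 aff II-2×II-1: Ee|EE
E/III-2 un ·: ee
E/IV-1 ? III-1×III-2: ee|Ee
⇒ E over [I-1,I-2,II-1,II-2,III-1,III-2,IV-1]: 74 consistent
Q/I-1 ? ·: qq|Qq|QQ
Q/I-2 aff ·: Qq|QQ
Q/II-1 ? I-1×I-2: qq|Qq|QQ
Q/II-2 ? ·: qq|Qq|QQ
Q/III-1 aff II-2×II-1: Qq|QQ
Q/III-2 un ·: qq
Q/IV-1 ? III-1×III-2: qq|Qq
⇒ Q over [I-1,I-2,II-1,II-2,III-1,III-2,IV-1]: 72 consistent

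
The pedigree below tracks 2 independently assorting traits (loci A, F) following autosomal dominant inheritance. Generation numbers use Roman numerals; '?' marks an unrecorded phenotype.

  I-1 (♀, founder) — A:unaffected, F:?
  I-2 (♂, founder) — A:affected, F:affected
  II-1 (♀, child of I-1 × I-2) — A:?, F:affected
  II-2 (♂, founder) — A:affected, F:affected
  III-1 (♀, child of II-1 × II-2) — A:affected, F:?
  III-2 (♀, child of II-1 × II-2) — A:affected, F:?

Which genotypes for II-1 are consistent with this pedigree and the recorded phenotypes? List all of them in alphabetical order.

A/I-1 un ·: aa
A/I-2 aff ·: Aa|AA
A/II-1 ? I-1×I-2: aa|Aa
A/II-2 aff ·: Aa|AA
A/III-1 aff II-1×II-2: Aa|AA
A/III-2 aff II-1×II-2: Aa|AA
⇒ A over [I-1,I-2,II-1,II-2,III-1,III-2]: 18 consistent
F/I-1 ? ·: ff|Ff|FF
F/I-2 aff ·: Ff|FF
F/II-1 aff I-1×I-2: Ff|FF
F/II-2 aff ·: Ff|FF
F/III-1 ? II-1×II-2: ff|Ff|FF
F/III-2 ? II-1×II-2: ff|Ff|FF
⇒ F over [I-1,I-2,II-1,II-2,III-1,III-2]: 85 consistent

II-1 ∈ {Aa FF, Aa Ff, aa FF, aa Ff}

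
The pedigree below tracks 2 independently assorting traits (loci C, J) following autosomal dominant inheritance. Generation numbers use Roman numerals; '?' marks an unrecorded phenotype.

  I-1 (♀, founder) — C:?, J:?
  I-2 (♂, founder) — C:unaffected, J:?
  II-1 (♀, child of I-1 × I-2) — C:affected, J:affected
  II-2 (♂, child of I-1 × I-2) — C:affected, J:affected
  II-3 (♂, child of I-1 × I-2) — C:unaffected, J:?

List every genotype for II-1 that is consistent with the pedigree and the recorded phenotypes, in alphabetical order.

C/I-1 ? ·: Cc
C/I-2 un ·: cc
C/II-1 aff I-1×I-2: Cc
C/II-2 aff I-1×I-2: Cc
C/II-3 un I-1×I-2: cc
⇒ C over [I-1,I-2,II-1,II-2,II-3]: 1 consistent
J/I-1 ? ·: jj|Jj|JJ
J/I-2 ? ·: jj|Jj|JJ
J/II-1 aff I-1×I-2: Jj|JJ
J/II-2 aff I-1×I-2: Jj|JJ
J/II-3 ? I-1×I-2: jj|Jj|JJ
⇒ J over [I-1,I-2,II-1,II-2,II-3]: 35 consistent

II-1 ∈ {Cc JJ, Cc Jj}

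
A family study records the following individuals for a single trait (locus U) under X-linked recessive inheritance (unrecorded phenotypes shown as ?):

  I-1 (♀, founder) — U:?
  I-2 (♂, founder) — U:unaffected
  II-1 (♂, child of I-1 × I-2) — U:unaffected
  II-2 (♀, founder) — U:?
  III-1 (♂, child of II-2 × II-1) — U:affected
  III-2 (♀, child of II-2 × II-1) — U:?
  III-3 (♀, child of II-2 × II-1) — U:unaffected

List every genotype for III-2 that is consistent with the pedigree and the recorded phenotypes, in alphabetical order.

III-2 ∈ {X^UX^U, X^UX^u}

U/I-1 ? ·: X^UX^U|X^UX^u
U/I-2 un ·: X^UY
U/II-1 un I-1×I-2: X^UY
U/II-2 ? ·: X^UX^u|X^uX^u
U/III-1 aff II-2×II-1: X^uY
U/III-2 ? II-2×II-1: X^UX^U|X^UX^u
U/III-3 un II-2×II-1: X^UX^U|X^UX^u
⇒ U over [I-1,I-2,II-1,II-2,III-1,III-2,III-3]: 10 consistent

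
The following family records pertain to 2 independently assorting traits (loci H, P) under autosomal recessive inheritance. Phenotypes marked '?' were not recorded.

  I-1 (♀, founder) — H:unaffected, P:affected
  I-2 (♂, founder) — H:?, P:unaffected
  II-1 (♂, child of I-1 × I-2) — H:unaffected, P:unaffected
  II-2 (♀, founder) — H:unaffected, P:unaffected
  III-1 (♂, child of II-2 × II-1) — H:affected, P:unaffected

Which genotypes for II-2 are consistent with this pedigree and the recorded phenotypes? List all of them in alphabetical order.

II-2 ∈ {Hh PP, Hh Pp}

H/I-1 un ·: HH|Hh
H/I-2 ? ·: HH|Hh|hh
H/II-1 un I-1×I-2: Hh
H/II-2 un ·: Hh
H/III-1 aff II-2×II-1: hh
⇒ H over [I-1,I-2,II-1,II-2,III-1]: 5 consistent
P/I-1 aff ·: pp
P/I-2 un ·: PP|Pp
P/II-1 un I-1×I-2: Pp
P/II-2 un ·: PP|Pp
P/III-1 un II-2×II-1: PP|Pp
⇒ P over [I-1,I-2,II-1,II-2,III-1]: 8 consistent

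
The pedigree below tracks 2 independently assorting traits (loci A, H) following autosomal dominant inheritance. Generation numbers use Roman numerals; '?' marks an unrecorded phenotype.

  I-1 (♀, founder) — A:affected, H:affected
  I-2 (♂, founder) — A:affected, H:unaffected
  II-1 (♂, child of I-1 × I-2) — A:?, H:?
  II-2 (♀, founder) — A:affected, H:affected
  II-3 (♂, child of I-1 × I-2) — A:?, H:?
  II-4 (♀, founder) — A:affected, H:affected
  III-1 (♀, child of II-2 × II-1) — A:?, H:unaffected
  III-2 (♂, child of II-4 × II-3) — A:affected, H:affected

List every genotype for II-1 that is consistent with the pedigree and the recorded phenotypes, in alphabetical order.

II-1 ∈ {AA Hh, AA hh, Aa Hh, Aa hh, aa Hh, aa hh}

A/I-1 aff ·: Aa|AA
A/I-2 aff ·: Aa|AA
A/II-1 ? I-1×I-2: aa|Aa|AA
A/II-2 aff ·: Aa|AA
A/II-3 ? I-1×I-2: aa|Aa|AA
A/II-4 aff ·: Aa|AA
A/III-1 ? II-2×II-1: aa|Aa|AA
A/III-2 aff II-4×II-3: Aa|AA
⇒ A over [I-1,I-2,II-1,II-2,II-3,II-4,III-1,III-2]: 220 consistent
H/I-1 aff ·: Hh|HH
H/I-2 un ·: hh
H/II-1 ? I-1×I-2: hh|Hh
H/II-2 aff ·: Hh
H/II-3 ? I-1×I-2: hh|Hh
H/II-4 aff ·: Hh|HH
H/III-1 un II-2×II-1: hh
H/III-2 aff II-4×II-3: Hh|HH
⇒ H over [I-1,I-2,II-1,II-2,II-3,II-4,III-1,III-2]: 16 consistent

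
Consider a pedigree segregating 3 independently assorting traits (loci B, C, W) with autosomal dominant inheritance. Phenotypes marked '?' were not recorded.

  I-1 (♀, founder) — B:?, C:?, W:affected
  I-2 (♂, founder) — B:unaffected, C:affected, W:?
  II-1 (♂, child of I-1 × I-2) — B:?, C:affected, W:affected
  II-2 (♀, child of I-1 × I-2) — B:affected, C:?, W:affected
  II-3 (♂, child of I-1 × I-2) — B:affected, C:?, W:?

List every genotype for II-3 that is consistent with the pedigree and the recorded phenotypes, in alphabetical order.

B/I-1 ? ·: Bb|BB
B/I-2 un ·: bb
B/II-1 ? I-1×I-2: bb|Bb
B/II-2 aff I-1×I-2: Bb
B/II-3 aff I-1×I-2: Bb
⇒ B over [I-1,I-2,II-1,II-2,II-3]: 3 consistent
C/I-1 ? ·: cc|Cc|CC
C/I-2 aff ·: Cc|CC
C/II-1 aff I-1×I-2: Cc|CC
C/II-2 ? I-1×I-2: cc|Cc|CC
C/II-3 ? I-1×I-2: cc|Cc|CC
⇒ C over [I-1,I-2,II-1,II-2,II-3]: 40 consistent
W/I-1 aff ·: Ww|WW
W/I-2 ? ·: ww|Ww|WW
W/II-1 aff I-1×I-2: Ww|WW
W/II-2 aff I-1×I-2: Ww|WW
W/II-3 ? I-1×I-2: ww|Ww|WW
⇒ W over [I-1,I-2,II-1,II-2,II-3]: 32 consistent

II-3 ∈ {Bb CC WW, Bb CC Ww, Bb CC ww, Bb Cc WW, Bb Cc Ww, Bb Cc ww, Bb cc WW, Bb cc Ww, Bb cc ww}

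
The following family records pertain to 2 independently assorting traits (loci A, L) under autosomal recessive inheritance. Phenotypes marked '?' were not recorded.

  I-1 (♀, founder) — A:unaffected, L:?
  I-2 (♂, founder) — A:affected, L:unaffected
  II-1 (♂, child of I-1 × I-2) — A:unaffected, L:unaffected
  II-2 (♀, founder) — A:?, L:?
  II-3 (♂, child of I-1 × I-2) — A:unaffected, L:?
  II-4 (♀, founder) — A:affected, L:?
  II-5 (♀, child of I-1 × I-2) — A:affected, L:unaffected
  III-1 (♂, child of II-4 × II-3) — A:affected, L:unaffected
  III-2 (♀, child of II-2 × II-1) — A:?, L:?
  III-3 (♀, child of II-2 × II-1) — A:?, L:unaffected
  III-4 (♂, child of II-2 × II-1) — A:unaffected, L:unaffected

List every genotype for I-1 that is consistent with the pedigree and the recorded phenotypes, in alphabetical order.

A/I-1 un ·: Aa
A/I-2 aff ·: aa
A/II-1 un I-1×I-2: Aa
A/II-2 ? ·: AA|Aa|aa
A/II-3 un I-1×I-2: Aa
A/II-4 aff ·: aa
A/II-5 aff I-1×I-2: aa
A/III-1 aff II-4×II-3: aa
A/III-2 ? II-2×II-1: AA|Aa|aa
A/III-3 ? II-2×II-1: AA|Aa|aa
A/III-4 un II-2×II-1: AA|Aa
⇒ A over [I-1,I-2,II-1,II-2,II-3,II-4,II-5,III-1,III-2,III-3,III-4]: 30 consistent
L/I-1 ? ·: LL|Ll|ll
L/I-2 un ·: LL|Ll
L/II-1 un I-1×I-2: LL|Ll
L/II-2 ? ·: LL|Ll|ll
L/II-3 ? I-1×I-2: LL|Ll|ll
L/II-4 ? ·: LL|Ll|ll
L/II-5 un I-1×I-2: LL|Ll
L/III-1 un II-4×II-3: LL|Ll
L/III-2 ? II-2×II-1: LL|Ll|ll
L/III-3 un II-2×II-1: LL|Ll
L/III-4 un II-2×II-1: LL|Ll
⇒ L over [I-1,I-2,II-1,II-2,II-3,II-4,II-5,III-1,III-2,III-3,III-4]: 2160 consistent

I-1 ∈ {Aa LL, Aa Ll, Aa ll}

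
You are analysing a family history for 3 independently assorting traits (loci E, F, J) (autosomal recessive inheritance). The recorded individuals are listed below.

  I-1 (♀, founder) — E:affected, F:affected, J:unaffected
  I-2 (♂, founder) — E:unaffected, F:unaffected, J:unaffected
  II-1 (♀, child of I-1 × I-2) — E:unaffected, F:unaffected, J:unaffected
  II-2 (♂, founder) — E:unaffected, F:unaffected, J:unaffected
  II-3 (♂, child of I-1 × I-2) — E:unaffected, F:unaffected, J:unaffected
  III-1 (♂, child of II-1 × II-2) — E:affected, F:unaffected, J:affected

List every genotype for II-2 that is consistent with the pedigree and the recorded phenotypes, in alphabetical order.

II-2 ∈ {Ee FF Jj, Ee Ff Jj}

E/I-1 aff ·: ee
E/I-2 un ·: EE|Ee
E/II-1 un I-1×I-2: Ee
E/II-2 un ·: Ee
E/II-3 un I-1×I-2: Ee
E/III-1 aff II-1×II-2: ee
⇒ E over [I-1,I-2,II-1,II-2,II-3,III-1]: 2 consistent
F/I-1 aff ·: ff
F/I-2 un ·: FF|Ff
F/II-1 un I-1×I-2: Ff
F/II-2 un ·: FF|Ff
F/II-3 un I-1×I-2: Ff
F/III-1 un II-1×II-2: FF|Ff
⇒ F over [I-1,I-2,II-1,II-2,II-3,III-1]: 8 consistent
J/I-1 un ·: JJ|Jj
J/I-2 un ·: JJ|Jj
J/II-1 un I-1×I-2: Jj
J/II-2 un ·: Jj
J/II-3 un I-1×I-2: JJ|Jj
J/III-1 aff II-1×II-2: jj
⇒ J over [I-1,I-2,II-1,II-2,II-3,III-1]: 6 consistent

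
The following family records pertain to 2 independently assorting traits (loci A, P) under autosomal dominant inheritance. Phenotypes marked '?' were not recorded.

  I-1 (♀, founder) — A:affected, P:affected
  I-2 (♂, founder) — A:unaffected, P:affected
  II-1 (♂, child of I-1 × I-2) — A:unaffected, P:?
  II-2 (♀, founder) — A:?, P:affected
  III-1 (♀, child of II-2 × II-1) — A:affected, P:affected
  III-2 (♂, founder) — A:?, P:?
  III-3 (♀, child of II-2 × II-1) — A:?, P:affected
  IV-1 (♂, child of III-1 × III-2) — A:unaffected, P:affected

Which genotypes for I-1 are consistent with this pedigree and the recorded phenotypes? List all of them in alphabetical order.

A/I-1 aff ·: Aa
A/I-2 un ·: aa
A/II-1 un I-1×I-2: aa
A/II-2 ? ·: Aa|AA
A/III-1 aff II-2×II-1: Aa
A/III-2 ? ·: aa|Aa
A/III-3 ? II-2×II-1: aa|Aa
A/IV-1 un III-1×III-2: aa
⇒ A over [I-1,I-2,II-1,II-2,III-1,III-2,III-3,IV-1]: 6 consistent
P/I-1 aff ·: Pp|PP
P/I-2 aff ·: Pp|PP
P/II-1 ? I-1×I-2: pp|Pp|PP
P/II-2 aff ·: Pp|PP
P/III-1 aff II-2×II-1: Pp|PP
P/III-2 ? ·: pp|Pp|PP
P/III-3 aff II-2×II-1: Pp|PP
P/IV-1 aff III-1×III-2: Pp|PP
⇒ P over [I-1,I-2,II-1,II-2,III-1,III-2,III-3,IV-1]: 206 consistent

I-1 ∈ {Aa PP, Aa Pp}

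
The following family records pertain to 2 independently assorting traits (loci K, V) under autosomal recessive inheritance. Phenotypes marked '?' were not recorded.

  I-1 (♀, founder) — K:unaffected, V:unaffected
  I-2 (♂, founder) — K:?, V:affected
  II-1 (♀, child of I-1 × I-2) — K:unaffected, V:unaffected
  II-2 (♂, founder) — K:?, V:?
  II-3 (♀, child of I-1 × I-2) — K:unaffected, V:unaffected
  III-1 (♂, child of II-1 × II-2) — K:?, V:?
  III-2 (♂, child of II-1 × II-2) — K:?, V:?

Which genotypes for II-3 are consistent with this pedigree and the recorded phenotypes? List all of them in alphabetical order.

K/I-1 un ·: KK|Kk
K/I-2 ? ·: KK|Kk|kk
K/II-1 un I-1×I-2: KK|Kk
K/II-2 ? ·: KK|Kk|kk
K/II-3 un I-1×I-2: KK|Kk
K/III-1 ? II-1×II-2: KK|Kk|kk
K/III-2 ? II-1×II-2: KK|Kk|kk
⇒ K over [I-1,I-2,II-1,II-2,II-3,III-1,III-2]: 178 consistent
V/I-1 un ·: VV|Vv
V/I-2 aff ·: vv
V/II-1 un I-1×I-2: Vv
V/II-2 ? ·: VV|Vv|vv
V/II-3 un I-1×I-2: Vv
V/III-1 ? II-1×II-2: VV|Vv|vv
V/III-2 ? II-1×II-2: VV|Vv|vv
⇒ V over [I-1,I-2,II-1,II-2,II-3,III-1,III-2]: 34 consistent

II-3 ∈ {KK Vv, Kk Vv}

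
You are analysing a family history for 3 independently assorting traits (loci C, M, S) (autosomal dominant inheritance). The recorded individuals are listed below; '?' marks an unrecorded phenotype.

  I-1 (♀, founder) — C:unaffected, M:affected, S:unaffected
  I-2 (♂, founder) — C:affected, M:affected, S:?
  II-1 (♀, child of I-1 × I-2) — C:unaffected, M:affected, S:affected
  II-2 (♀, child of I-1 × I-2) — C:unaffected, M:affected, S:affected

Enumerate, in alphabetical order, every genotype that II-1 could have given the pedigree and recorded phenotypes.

II-1 ∈ {cc MM Ss, cc Mm Ss}

C/I-1 un ·: cc
C/I-2 aff ·: Cc
C/II-1 un I-1×I-2: cc
C/II-2 un I-1×I-2: cc
⇒ C over [I-1,I-2,II-1,II-2]: 1 consistent
M/I-1 aff ·: Mm|MM
M/I-2 aff ·: Mm|MM
M/II-1 aff I-1×I-2: Mm|MM
M/II-2 aff I-1×I-2: Mm|MM
⇒ M over [I-1,I-2,II-1,II-2]: 13 consistent
S/I-1 un ·: ss
S/I-2 ? ·: Ss|SS
S/II-1 aff I-1×I-2: Ss
S/II-2 aff I-1×I-2: Ss
⇒ S over [I-1,I-2,II-1,II-2]: 2 consistent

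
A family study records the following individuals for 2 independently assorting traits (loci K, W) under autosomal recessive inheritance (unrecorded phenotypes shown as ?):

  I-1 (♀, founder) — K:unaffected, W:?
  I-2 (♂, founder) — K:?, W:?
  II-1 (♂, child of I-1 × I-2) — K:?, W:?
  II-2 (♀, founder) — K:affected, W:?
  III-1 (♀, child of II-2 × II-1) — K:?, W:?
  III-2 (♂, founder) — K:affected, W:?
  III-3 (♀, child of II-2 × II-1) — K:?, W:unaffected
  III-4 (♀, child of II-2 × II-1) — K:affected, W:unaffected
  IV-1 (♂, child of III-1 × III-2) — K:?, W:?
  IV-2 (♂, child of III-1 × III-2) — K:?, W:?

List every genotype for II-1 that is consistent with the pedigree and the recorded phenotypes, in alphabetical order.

II-1 ∈ {Kk WW, Kk Ww, Kk ww, kk WW, kk Ww, kk ww}

K/I-1 un ·: KK|Kk
K/I-2 ? ·: KK|Kk|kk
K/II-1 ? I-1×I-2: Kk|kk
K/II-2 aff ·: kk
K/III-1 ? II-2×II-1: Kk|kk
K/III-2 aff ·: kk
K/III-3 ? II-2×II-1: Kk|kk
K/III-4 aff II-2×II-1: kk
K/IV-1 ? III-1×III-2: Kk|kk
K/IV-2 ? III-1×III-2: Kk|kk
⇒ K over [I-1,I-2,II-1,II-2,III-1,III-2,III-3,III-4,IV-1,IV-2]: 52 consistent
W/I-1 ? ·: WW|Ww|ww
W/I-2 ? ·: WW|Ww|ww
W/II-1 ? I-1×I-2: WW|Ww|ww
W/II-2 ? ·: WW|Ww|ww
W/III-1 ? II-2×II-1: WW|Ww|ww
W/III-2 ? ·: WW|Ww|ww
W/III-3 un II-2×II-1: WW|Ww
W/III-4 un II-2×II-1: WW|Ww
W/IV-1 ? III-1×III-2: WW|Ww|ww
W/IV-2 ? III-1×III-2: WW|Ww|ww
⇒ W over [I-1,I-2,II-1,II-2,III-1,III-2,III-3,III-4,IV-1,IV-2]: 2237 consistent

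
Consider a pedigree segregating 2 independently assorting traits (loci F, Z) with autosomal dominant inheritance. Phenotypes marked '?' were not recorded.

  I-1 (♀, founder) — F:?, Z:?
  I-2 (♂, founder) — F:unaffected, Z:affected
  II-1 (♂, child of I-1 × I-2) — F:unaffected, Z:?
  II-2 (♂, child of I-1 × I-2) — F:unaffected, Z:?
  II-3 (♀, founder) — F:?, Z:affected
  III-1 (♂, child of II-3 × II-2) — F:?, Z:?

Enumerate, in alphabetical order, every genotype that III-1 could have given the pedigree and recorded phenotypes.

F/I-1 ? ·: ff|Ff
F/I-2 un ·: ff
F/II-1 un I-1×I-2: ff
F/II-2 un I-1×I-2: ff
F/II-3 ? ·: ff|Ff|FF
F/III-1 ? II-3×II-2: ff|Ff
⇒ F over [I-1,I-2,II-1,II-2,II-3,III-1]: 8 consistent
Z/I-1 ? ·: zz|Zz|ZZ
Z/I-2 aff ·: Zz|ZZ
Z/II-1 ? I-1×I-2: zz|Zz|ZZ
Z/II-2 ? I-1×I-2: zz|Zz|ZZ
Z/II-3 aff ·: Zz|ZZ
Z/III-1 ? II-3×II-2: zz|Zz|ZZ
⇒ Z over [I-1,I-2,II-1,II-2,II-3,III-1]: 89 consistent

III-1 ∈ {Ff ZZ, Ff Zz, Ff zz, ff ZZ, ff Zz, ff zz}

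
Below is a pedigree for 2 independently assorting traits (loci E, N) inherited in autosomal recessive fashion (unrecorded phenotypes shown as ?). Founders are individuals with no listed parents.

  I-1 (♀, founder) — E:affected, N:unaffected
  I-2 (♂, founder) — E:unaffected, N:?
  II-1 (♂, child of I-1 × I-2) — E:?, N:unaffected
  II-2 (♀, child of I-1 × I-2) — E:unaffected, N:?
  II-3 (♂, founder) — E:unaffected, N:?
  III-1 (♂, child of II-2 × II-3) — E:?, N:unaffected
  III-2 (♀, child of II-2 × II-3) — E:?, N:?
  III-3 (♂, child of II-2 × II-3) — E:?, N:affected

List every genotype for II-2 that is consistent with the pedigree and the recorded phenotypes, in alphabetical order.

II-2 ∈ {Ee Nn, Ee nn}

E/I-1 aff ·: ee
E/I-2 un ·: EE|Ee
E/II-1 ? I-1×I-2: Ee|ee
E/II-2 un I-1×I-2: Ee
E/II-3 un ·: EE|Ee
E/III-1 ? II-2×II-3: EE|Ee|ee
E/III-2 ? II-2×II-3: EE|Ee|ee
E/III-3 ? II-2×II-3: EE|Ee|ee
⇒ E over [I-1,I-2,II-1,II-2,II-3,III-1,III-2,III-3]: 105 consistent
N/I-1 un ·: NN|Nn
N/I-2 ? ·: NN|Nn|nn
N/II-1 un I-1×I-2: NN|Nn
N/II-2 ? I-1×I-2: Nn|nn
N/II-3 ? ·: Nn|nn
N/III-1 un II-2×II-3: NN|Nn
N/III-2 ? II-2×II-3: NN|Nn|nn
N/III-3 aff II-2×II-3: nn
⇒ N over [I-1,I-2,II-1,II-2,II-3,III-1,III-2,III-3]: 70 consistent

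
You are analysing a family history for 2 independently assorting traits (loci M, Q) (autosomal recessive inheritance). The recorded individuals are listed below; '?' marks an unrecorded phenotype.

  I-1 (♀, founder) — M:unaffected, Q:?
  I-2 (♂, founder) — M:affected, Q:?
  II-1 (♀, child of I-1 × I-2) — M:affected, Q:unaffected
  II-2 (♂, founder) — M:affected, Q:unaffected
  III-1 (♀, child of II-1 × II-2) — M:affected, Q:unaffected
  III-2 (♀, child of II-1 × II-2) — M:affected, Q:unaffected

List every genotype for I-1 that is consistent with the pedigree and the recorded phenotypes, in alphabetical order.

I-1 ∈ {Mm QQ, Mm Qq, Mm qq}

M/I-1 un ·: Mm
M/I-2 aff ·: mm
M/II-1 aff I-1×I-2: mm
M/II-2 aff ·: mm
M/III-1 aff II-1×II-2: mm
M/III-2 aff II-1×II-2: mm
⇒ M over [I-1,I-2,II-1,II-2,III-1,III-2]: 1 consistent
Q/I-1 ? ·: QQ|Qq|qq
Q/I-2 ? ·: QQ|Qq|qq
Q/II-1 un I-1×I-2: QQ|Qq
Q/II-2 un ·: QQ|Qq
Q/III-1 un II-1×II-2: QQ|Qq
Q/III-2 un II-1×II-2: QQ|Qq
⇒ Q over [I-1,I-2,II-1,II-2,III-1,III-2]: 76 consistent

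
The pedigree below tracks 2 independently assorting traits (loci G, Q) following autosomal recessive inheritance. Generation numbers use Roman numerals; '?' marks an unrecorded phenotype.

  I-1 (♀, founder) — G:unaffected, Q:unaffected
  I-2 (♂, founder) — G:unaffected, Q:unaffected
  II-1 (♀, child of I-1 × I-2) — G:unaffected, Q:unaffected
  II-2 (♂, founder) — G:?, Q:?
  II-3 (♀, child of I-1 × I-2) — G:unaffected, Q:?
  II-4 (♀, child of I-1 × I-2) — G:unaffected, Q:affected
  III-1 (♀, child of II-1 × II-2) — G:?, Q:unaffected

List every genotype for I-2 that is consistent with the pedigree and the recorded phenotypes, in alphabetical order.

I-2 ∈ {GG Qq, Gg Qq}

G/I-1 un ·: GG|Gg
G/I-2 un ·: GG|Gg
G/II-1 un I-1×I-2: GG|Gg
G/II-2 ? ·: GG|Gg|gg
G/II-3 un I-1×I-2: GG|Gg
G/II-4 un I-1×I-2: GG|Gg
G/III-1 ? II-1×II-2: GG|Gg|gg
⇒ G over [I-1,I-2,II-1,II-2,II-3,II-4,III-1]: 136 consistent
Q/I-1 un ·: Qq
Q/I-2 un ·: Qq
Q/II-1 un I-1×I-2: QQ|Qq
Q/II-2 ? ·: QQ|Qq|qq
Q/II-3 ? I-1×I-2: QQ|Qq|qq
Q/II-4 aff I-1×I-2: qq
Q/III-1 un II-1×II-2: QQ|Qq
⇒ Q over [I-1,I-2,II-1,II-2,II-3,II-4,III-1]: 27 consistent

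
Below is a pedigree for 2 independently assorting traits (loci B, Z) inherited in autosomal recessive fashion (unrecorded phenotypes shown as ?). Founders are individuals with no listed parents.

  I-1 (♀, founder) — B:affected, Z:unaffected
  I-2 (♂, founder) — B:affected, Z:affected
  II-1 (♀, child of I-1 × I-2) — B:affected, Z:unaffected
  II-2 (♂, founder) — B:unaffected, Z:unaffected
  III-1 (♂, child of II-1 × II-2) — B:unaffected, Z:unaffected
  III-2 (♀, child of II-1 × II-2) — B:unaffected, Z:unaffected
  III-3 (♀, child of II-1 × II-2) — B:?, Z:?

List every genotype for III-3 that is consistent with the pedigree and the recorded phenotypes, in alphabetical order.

III-3 ∈ {Bb ZZ, Bb Zz, Bb zz, bb ZZ, bb Zz, bb zz}

B/I-1 aff ·: bb
B/I-2 aff ·: bb
B/II-1 aff I-1×I-2: bb
B/II-2 un ·: BB|Bb
B/III-1 un II-1×II-2: Bb
B/III-2 un II-1×II-2: Bb
B/III-3 ? II-1×II-2: Bb|bb
⇒ B over [I-1,I-2,II-1,II-2,III-1,III-2,III-3]: 3 consistent
Z/I-1 un ·: ZZ|Zz
Z/I-2 aff ·: zz
Z/II-1 un I-1×I-2: Zz
Z/II-2 un ·: ZZ|Zz
Z/III-1 un II-1×II-2: ZZ|Zz
Z/III-2 un II-1×II-2: ZZ|Zz
Z/III-3 ? II-1×II-2: ZZ|Zz|zz
⇒ Z over [I-1,I-2,II-1,II-2,III-1,III-2,III-3]: 40 consistent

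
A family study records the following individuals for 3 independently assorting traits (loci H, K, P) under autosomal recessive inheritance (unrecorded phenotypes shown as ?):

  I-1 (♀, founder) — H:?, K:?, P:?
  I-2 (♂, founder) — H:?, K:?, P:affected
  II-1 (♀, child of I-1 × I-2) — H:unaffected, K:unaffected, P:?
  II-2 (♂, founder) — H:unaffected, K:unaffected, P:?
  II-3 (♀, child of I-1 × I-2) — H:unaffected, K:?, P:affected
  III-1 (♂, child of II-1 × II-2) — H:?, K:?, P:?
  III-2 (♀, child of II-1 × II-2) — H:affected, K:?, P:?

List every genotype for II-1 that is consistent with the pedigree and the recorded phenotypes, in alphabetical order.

II-1 ∈ {Hh KK Pp, Hh KK pp, Hh Kk Pp, Hh Kk pp}

H/I-1 ? ·: HH|Hh|hh
H/I-2 ? ·: HH|Hh|hh
H/II-1 un I-1×I-2: Hh
H/II-2 un ·: Hh
H/II-3 un I-1×I-2: HH|Hh
H/III-1 ? II-1×II-2: HH|Hh|hh
H/III-2 aff II-1×II-2: hh
⇒ H over [I-1,I-2,II-1,II-2,II-3,III-1,III-2]: 30 consistent
K/I-1 ? ·: KK|Kk|kk
K/I-2 ? ·: KK|Kk|kk
K/II-1 un I-1×I-2: KK|Kk
K/II-2 un ·: KK|Kk
K/II-3 ? I-1×I-2: KK|Kk|kk
K/III-1 ? II-1×II-2: KK|Kk|kk
K/III-2 ? II-1×II-2: KK|Kk|kk
⇒ K over [I-1,I-2,II-1,II-2,II-3,III-1,III-2]: 209 consistent
P/I-1 ? ·: Pp|pp
P/I-2 aff ·: pp
P/II-1 ? I-1×I-2: Pp|pp
P/II-2 ? ·: PP|Pp|pp
P/II-3 aff I-1×I-2: pp
P/III-1 ? II-1×II-2: PP|Pp|pp
P/III-2 ? II-1×II-2: PP|Pp|pp
⇒ P over [I-1,I-2,II-1,II-2,II-3,III-1,III-2]: 29 consistent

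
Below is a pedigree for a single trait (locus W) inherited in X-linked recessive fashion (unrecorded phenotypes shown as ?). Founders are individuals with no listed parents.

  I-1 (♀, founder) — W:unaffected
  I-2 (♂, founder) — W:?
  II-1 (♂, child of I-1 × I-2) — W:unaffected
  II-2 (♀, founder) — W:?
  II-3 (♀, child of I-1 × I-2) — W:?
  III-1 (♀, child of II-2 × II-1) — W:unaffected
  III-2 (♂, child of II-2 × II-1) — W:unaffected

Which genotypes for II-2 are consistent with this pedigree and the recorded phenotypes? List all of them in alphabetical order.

W/I-1 un ·: X^WX^W|X^WX^w
W/I-2 ? ·: X^WY|X^wY
W/II-1 un I-1×I-2: X^WY
W/II-2 ? ·: X^WX^W|X^WX^w
W/II-3 ? I-1×I-2: X^WX^W|X^WX^w|X^wX^w
W/III-1 un II-2×II-1: X^WX^W|X^WX^w
W/III-2 un II-2×II-1: X^WY
⇒ W over [I-1,I-2,II-1,II-2,II-3,III-1,III-2]: 18 consistent

II-2 ∈ {X^WX^W, X^WX^w}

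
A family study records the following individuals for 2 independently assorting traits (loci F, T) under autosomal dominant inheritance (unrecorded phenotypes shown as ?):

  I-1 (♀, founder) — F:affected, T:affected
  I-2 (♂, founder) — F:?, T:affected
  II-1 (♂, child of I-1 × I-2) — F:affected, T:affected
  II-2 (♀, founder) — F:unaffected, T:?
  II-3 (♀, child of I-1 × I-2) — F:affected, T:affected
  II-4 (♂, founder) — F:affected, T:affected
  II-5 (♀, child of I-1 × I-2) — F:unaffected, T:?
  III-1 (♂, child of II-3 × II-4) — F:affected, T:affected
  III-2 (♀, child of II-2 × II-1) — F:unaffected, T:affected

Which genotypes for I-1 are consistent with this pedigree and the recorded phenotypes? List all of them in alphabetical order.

F/I-1 aff ·: Ff
F/I-2 ? ·: ff|Ff
F/II-1 aff I-1×I-2: Ff
F/II-2 un ·: ff
F/II-3 aff I-1×I-2: Ff|FF
F/II-4 aff ·: Ff|FF
F/II-5 un I-1×I-2: ff
F/III-1 aff II-3×II-4: Ff|FF
F/III-2 un II-2×II-1: ff
⇒ F over [I-1,I-2,II-1,II-2,II-3,II-4,II-5,III-1,III-2]: 11 consistent
T/I-1 aff ·: Tt|TT
T/I-2 aff ·: Tt|TT
T/II-1 aff I-1×I-2: Tt|TT
T/II-2 ? ·: tt|Tt|TT
T/II-3 aff I-1×I-2: Tt|TT
T/II-4 aff ·: Tt|TT
T/II-5 ? I-1×I-2: tt|Tt|TT
T/III-1 aff II-3×II-4: Tt|TT
T/III-2 aff II-2×II-1: Tt|TT
⇒ T over [I-1,I-2,II-1,II-2,II-3,II-4,II-5,III-1,III-2]: 453 consistent

I-1 ∈ {Ff TT, Ff Tt}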